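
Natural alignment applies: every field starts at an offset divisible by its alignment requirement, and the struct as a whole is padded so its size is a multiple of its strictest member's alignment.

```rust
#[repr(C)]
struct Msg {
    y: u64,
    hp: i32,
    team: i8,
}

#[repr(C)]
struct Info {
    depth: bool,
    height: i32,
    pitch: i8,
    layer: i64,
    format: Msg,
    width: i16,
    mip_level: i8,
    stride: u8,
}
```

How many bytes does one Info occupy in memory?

48

Msg: y at 0 (size 8, align 8) → ends 8; hp at 8 (size 4, align 4) → ends 12; team at 12 (size 1, align 1) → ends 13; tail pad 3 to reach multiple of 8; total 16 bytes, alignment 8
depth at 0 (size 1, align 1) → ends 1
pad 3 to align 4 for height
height at 4 (size 4, align 4) → ends 8
pitch at 8 (size 1, align 1) → ends 9
pad 7 to align 8 for layer
layer at 16 (size 8, align 8) → ends 24
format at 24 (size 16, align 8) → ends 40
width at 40 (size 2, align 2) → ends 42
mip_level at 42 (size 1, align 1) → ends 43
stride at 43 (size 1, align 1) → ends 44
tail pad 4 to reach multiple of 8
total 48 bytes, alignment 8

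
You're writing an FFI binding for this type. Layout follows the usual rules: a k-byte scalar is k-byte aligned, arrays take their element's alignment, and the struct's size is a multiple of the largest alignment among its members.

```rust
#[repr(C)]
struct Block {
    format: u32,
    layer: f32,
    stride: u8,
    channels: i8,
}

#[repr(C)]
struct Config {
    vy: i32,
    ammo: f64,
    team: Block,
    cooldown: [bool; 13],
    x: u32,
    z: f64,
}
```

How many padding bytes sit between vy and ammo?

4

Block: format at 0 (size 4, align 4) → ends 4; layer at 4 (size 4, align 4) → ends 8; stride at 8 (size 1, align 1) → ends 9; channels at 9 (size 1, align 1) → ends 10; tail pad 2 to reach multiple of 4; total 12 bytes, alignment 4
vy at 0 (size 4, align 4) → ends 4
pad 4 to align 8 for ammo
ammo at 8 (size 8, align 8) → ends 16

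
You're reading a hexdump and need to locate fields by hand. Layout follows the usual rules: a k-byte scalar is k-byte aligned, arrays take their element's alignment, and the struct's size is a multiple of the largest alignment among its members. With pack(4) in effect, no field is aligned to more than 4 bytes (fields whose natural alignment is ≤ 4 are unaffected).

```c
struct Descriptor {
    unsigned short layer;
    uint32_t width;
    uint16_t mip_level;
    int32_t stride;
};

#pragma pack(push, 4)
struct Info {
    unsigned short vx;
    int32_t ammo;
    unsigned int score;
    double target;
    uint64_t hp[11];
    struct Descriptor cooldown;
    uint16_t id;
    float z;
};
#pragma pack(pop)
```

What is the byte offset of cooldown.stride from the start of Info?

120

Descriptor: layer at 0 (size 2, align 2) → ends 2; pad 2 to align 4 for width; width at 4 (size 4, align 4) → ends 8; mip_level at 8 (size 2, align 2) → ends 10; pad 2 to align 4 for stride; stride at 12 (size 4, align 4) → ends 16; total 16 bytes, alignment 4
vx at 0 (size 2, align 2) → ends 2
pad 2 to align 4 for ammo
ammo at 4 (size 4, align 4) → ends 8
score at 8 (size 4, align 4) → ends 12
target at 12 (size 8, align 4) → ends 20
hp at 20 (size 88, align 4) → ends 108
cooldown at 108 (size 16, align 4) → ends 124
within Descriptor: stride at 12
108 + 12 = 120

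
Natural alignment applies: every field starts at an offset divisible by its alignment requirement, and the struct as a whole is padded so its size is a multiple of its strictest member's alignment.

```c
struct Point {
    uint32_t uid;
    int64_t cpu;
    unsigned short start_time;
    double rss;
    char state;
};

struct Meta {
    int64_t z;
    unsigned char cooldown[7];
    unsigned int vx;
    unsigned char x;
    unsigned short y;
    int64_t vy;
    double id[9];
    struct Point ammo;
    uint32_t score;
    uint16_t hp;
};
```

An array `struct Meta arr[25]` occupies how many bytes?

Point: uid at 0 (size 4, align 4) → ends 4; pad 4 to align 8 for cpu; cpu at 8 (size 8, align 8) → ends 16; start_time at 16 (size 2, align 2) → ends 18; pad 6 to align 8 for rss; rss at 24 (size 8, align 8) → ends 32; state at 32 (size 1, align 1) → ends 33; tail pad 7 to reach multiple of 8; total 40 bytes, alignment 8
z at 0 (size 8, align 8) → ends 8
cooldown at 8 (size 7, align 1) → ends 15
pad 1 to align 4 for vx
vx at 16 (size 4, align 4) → ends 20
x at 20 (size 1, align 1) → ends 21
pad 1 to align 2 for y
y at 22 (size 2, align 2) → ends 24
vy at 24 (size 8, align 8) → ends 32
id at 32 (size 72, align 8) → ends 104
ammo at 104 (size 40, align 8) → ends 144
score at 144 (size 4, align 4) → ends 148
hp at 148 (size 2, align 2) → ends 150
tail pad 2 to reach multiple of 8
total 152 bytes, alignment 8
array of 25: 25 × 152 = 3800

3800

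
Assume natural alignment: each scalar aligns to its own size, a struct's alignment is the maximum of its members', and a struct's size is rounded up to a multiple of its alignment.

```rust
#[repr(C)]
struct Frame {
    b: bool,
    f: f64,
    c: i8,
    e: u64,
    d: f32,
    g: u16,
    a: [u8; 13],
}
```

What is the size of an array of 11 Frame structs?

@0: b [1B, align 1] → 1
+7 pad (align 8)
@8: f [8B, align 8] → 16
@16: c [1B, align 1] → 17
+7 pad (align 8)
@24: e [8B, align 8] → 32
@32: d [4B, align 4] → 36
@36: g [2B, align 2] → 38
@38: a [13B, align 1] → 51
+5 tail pad (align 8)
size 56, align 8
array of 11: 11 × 56 = 616

616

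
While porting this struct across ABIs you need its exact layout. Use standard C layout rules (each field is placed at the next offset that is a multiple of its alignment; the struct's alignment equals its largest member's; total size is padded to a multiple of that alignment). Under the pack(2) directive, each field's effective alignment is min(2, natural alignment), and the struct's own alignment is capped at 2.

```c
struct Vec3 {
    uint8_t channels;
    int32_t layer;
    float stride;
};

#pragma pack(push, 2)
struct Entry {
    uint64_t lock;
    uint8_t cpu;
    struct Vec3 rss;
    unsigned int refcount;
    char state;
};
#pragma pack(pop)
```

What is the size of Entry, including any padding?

28

Vec3: 0..1  channels  (1B, 1-aligned); 1..4  -- padding (3B); 4..8  layer  (4B, 4-aligned); 8..12  stride  (4B, 4-aligned); sizeof = 12, alignof = 4
0..8  lock  (8B, 2-aligned)
8..9  cpu  (1B, 1-aligned)
9..10  -- padding (1B)
10..22  rss  (12B, 2-aligned)
22..26  refcount  (4B, 2-aligned)
26..27  state  (1B, 1-aligned)
27..28  -- tail padding (1B)
sizeof = 28, alignof = 2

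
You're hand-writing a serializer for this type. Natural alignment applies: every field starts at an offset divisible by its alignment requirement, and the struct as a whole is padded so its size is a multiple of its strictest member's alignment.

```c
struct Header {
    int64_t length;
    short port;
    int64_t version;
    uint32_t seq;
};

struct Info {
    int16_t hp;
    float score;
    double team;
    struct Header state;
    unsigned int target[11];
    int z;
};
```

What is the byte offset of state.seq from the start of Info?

Header: length at 0 (size 8, align 8) → ends 8; port at 8 (size 2, align 2) → ends 10; pad 6 to align 8 for version; version at 16 (size 8, align 8) → ends 24; seq at 24 (size 4, align 4) → ends 28; tail pad 4 to reach multiple of 8; total 32 bytes, alignment 8
hp at 0 (size 2, align 2) → ends 2
pad 2 to align 4 for score
score at 4 (size 4, align 4) → ends 8
team at 8 (size 8, align 8) → ends 16
state at 16 (size 32, align 8) → ends 48
within Header: seq at 24
16 + 24 = 40

40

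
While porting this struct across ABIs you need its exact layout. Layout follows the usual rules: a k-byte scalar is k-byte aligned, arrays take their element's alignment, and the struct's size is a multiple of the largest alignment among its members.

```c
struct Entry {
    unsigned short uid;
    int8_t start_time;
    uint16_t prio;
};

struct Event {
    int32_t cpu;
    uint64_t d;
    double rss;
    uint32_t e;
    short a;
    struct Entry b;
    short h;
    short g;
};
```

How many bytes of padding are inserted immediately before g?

Entry: @0: uid [2B, align 2] → 2; @2: start_time [1B, align 1] → 3; +1 pad (align 2); @4: prio [2B, align 2] → 6; size 6, align 2
@0: cpu [4B, align 4] → 4
+4 pad (align 8)
@8: d [8B, align 8] → 16
@16: rss [8B, align 8] → 24
@24: e [4B, align 4] → 28
@28: a [2B, align 2] → 30
@30: b [6B, align 2] → 36
@36: h [2B, align 2] → 38
@38: g [2B, align 2] → 40

0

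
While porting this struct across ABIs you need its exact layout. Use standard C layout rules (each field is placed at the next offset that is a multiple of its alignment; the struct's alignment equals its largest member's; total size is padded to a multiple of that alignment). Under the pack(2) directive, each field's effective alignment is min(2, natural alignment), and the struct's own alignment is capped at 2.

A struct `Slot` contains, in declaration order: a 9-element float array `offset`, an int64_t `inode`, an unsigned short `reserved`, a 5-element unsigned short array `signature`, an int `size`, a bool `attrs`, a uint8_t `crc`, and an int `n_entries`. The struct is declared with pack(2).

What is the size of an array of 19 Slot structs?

offset at 0 (size 36, align 2) → ends 36
inode at 36 (size 8, align 2) → ends 44
reserved at 44 (size 2, align 2) → ends 46
signature at 46 (size 10, align 2) → ends 56
size at 56 (size 4, align 2) → ends 60
attrs at 60 (size 1, align 1) → ends 61
crc at 61 (size 1, align 1) → ends 62
n_entries at 62 (size 4, align 2) → ends 66
total 66 bytes, alignment 2
array of 19: 19 × 66 = 1254

1254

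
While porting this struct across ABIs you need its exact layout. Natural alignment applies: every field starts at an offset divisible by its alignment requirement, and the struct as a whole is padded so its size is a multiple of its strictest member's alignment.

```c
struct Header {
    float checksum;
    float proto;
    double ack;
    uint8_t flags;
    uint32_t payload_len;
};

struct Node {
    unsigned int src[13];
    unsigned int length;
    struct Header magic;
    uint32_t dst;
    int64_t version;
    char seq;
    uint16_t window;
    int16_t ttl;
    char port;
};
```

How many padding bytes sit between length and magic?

0

Header: checksum at 0 (size 4, align 4) → ends 4; proto at 4 (size 4, align 4) → ends 8; ack at 8 (size 8, align 8) → ends 16; flags at 16 (size 1, align 1) → ends 17; pad 3 to align 4 for payload_len; payload_len at 20 (size 4, align 4) → ends 24; total 24 bytes, alignment 8
src at 0 (size 52, align 4) → ends 52
length at 52 (size 4, align 4) → ends 56
magic at 56 (size 24, align 8) → ends 80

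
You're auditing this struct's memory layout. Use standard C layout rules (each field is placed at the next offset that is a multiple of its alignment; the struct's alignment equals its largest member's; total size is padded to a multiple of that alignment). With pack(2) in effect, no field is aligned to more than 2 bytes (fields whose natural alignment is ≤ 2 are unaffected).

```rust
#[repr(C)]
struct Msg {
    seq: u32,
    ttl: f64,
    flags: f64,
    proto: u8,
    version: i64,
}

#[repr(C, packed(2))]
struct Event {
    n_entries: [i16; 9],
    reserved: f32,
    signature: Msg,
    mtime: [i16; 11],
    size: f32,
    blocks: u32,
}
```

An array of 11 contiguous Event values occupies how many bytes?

Msg: @0: seq [4B, align 4] → 4; +4 pad (align 8); @8: ttl [8B, align 8] → 16; @16: flags [8B, align 8] → 24; @24: proto [1B, align 1] → 25; +7 pad (align 8); @32: version [8B, align 8] → 40; size 40, align 8
@0: n_entries [18B, align 2] → 18
@18: reserved [4B, align 2] → 22
@22: signature [40B, align 2] → 62
@62: mtime [22B, align 2] → 84
@84: size [4B, align 2] → 88
@88: blocks [4B, align 2] → 92
size 92, align 2
array of 11: 11 × 92 = 1012

1012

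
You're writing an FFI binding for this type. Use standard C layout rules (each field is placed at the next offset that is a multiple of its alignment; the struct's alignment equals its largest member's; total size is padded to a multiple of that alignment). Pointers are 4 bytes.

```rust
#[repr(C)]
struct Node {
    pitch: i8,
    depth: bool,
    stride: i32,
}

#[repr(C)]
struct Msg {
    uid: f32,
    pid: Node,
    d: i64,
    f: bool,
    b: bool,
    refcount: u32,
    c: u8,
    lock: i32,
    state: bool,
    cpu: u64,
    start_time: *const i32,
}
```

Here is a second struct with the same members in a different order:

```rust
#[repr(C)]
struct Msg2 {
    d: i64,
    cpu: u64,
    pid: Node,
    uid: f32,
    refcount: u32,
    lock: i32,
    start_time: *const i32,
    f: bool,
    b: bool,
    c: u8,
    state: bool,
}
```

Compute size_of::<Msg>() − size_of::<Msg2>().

16

Node: @0: pitch [1B, align 1] → 1; @1: depth [1B, align 1] → 2; +2 pad (align 4); @4: stride [4B, align 4] → 8; size 8, align 4
@0: uid [4B, align 4] → 4
@4: pid [8B, align 4] → 12
+4 pad (align 8)
@16: d [8B, align 8] → 24
@24: f [1B, align 1] → 25
@25: b [1B, align 1] → 26
+2 pad (align 4)
@28: refcount [4B, align 4] → 32
@32: c [1B, align 1] → 33
+3 pad (align 4)
@36: lock [4B, align 4] → 40
@40: state [1B, align 1] → 41
+7 pad (align 8)
@48: cpu [8B, align 8] → 56
@56: start_time [4B, align 4] → 60
+4 tail pad (align 8)
size 64, align 8
— Msg2 —
@0: d [8B, align 8] → 8
@8: cpu [8B, align 8] → 16
@16: pid [8B, align 4] → 24
@24: uid [4B, align 4] → 28
@28: refcount [4B, align 4] → 32
@32: lock [4B, align 4] → 36
@36: start_time [4B, align 4] → 40
@40: f [1B, align 1] → 41
@41: b [1B, align 1] → 42
@42: c [1B, align 1] → 43
@43: state [1B, align 1] → 44
+4 tail pad (align 8)
size 48, align 8
64 − 48 = 16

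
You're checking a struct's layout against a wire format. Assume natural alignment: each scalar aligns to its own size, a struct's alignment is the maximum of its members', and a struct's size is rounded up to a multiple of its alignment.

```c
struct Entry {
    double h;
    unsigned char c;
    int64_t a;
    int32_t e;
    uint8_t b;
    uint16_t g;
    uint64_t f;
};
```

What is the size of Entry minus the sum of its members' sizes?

8

@0: h [8B, align 8] → 8
@8: c [1B, align 1] → 9
+7 pad (align 8)
@16: a [8B, align 8] → 24
@24: e [4B, align 4] → 28
@28: b [1B, align 1] → 29
+1 pad (align 2)
@30: g [2B, align 2] → 32
@32: f [8B, align 8] → 40
size 40, align 8
data bytes 32, size 40 → padding 8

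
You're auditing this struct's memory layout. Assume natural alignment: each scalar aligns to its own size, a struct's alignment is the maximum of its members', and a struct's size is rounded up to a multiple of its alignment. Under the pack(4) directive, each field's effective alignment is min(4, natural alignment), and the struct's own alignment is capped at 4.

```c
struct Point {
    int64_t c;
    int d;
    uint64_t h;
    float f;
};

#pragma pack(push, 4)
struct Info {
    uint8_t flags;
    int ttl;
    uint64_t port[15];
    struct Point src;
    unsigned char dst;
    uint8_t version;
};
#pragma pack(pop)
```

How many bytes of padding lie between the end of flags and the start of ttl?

Point: 0..8  c  (8B, 8-aligned); 8..12  d  (4B, 4-aligned); 12..16  -- padding (4B); 16..24  h  (8B, 8-aligned); 24..28  f  (4B, 4-aligned); 28..32  -- tail padding (4B); sizeof = 32, alignof = 8
0..1  flags  (1B, 1-aligned)
1..4  -- padding (3B)
4..8  ttl  (4B, 4-aligned)

3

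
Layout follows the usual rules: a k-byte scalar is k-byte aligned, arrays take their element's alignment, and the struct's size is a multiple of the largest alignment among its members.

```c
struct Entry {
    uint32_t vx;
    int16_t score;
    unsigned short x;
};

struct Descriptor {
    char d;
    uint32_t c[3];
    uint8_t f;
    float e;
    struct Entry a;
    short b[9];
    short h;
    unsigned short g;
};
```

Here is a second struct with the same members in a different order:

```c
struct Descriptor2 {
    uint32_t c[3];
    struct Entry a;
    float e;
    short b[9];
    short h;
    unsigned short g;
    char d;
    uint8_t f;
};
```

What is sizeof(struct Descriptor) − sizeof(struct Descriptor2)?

8

Entry: vx at 0 (size 4, align 4) → ends 4; score at 4 (size 2, align 2) → ends 6; x at 6 (size 2, align 2) → ends 8; total 8 bytes, alignment 4
d at 0 (size 1, align 1) → ends 1
pad 3 to align 4 for c
c at 4 (size 12, align 4) → ends 16
f at 16 (size 1, align 1) → ends 17
pad 3 to align 4 for e
e at 20 (size 4, align 4) → ends 24
a at 24 (size 8, align 4) → ends 32
b at 32 (size 18, align 2) → ends 50
h at 50 (size 2, align 2) → ends 52
g at 52 (size 2, align 2) → ends 54
tail pad 2 to reach multiple of 4
total 56 bytes, alignment 4
— Descriptor2 —
c at 0 (size 12, align 4) → ends 12
a at 12 (size 8, align 4) → ends 20
e at 20 (size 4, align 4) → ends 24
b at 24 (size 18, align 2) → ends 42
h at 42 (size 2, align 2) → ends 44
g at 44 (size 2, align 2) → ends 46
d at 46 (size 1, align 1) → ends 47
f at 47 (size 1, align 1) → ends 48
total 48 bytes, alignment 4
56 − 48 = 8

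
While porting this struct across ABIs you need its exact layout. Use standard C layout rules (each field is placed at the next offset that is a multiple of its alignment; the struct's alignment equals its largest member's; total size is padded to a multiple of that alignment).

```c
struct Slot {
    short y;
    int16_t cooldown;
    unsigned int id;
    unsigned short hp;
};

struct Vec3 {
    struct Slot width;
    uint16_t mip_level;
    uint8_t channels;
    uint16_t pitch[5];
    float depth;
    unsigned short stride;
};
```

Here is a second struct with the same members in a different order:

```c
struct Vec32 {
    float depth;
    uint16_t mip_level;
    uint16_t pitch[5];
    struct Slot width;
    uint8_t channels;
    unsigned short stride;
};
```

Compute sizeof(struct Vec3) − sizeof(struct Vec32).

Slot: @0: y [2B, align 2] → 2; @2: cooldown [2B, align 2] → 4; @4: id [4B, align 4] → 8; @8: hp [2B, align 2] → 10; +2 tail pad (align 4); size 12, align 4
@0: width [12B, align 4] → 12
@12: mip_level [2B, align 2] → 14
@14: channels [1B, align 1] → 15
+1 pad (align 2)
@16: pitch [10B, align 2] → 26
+2 pad (align 4)
@28: depth [4B, align 4] → 32
@32: stride [2B, align 2] → 34
+2 tail pad (align 4)
size 36, align 4
— Vec32 —
@0: depth [4B, align 4] → 4
@4: mip_level [2B, align 2] → 6
@6: pitch [10B, align 2] → 16
@16: width [12B, align 4] → 28
@28: channels [1B, align 1] → 29
+1 pad (align 2)
@30: stride [2B, align 2] → 32
size 32, align 4
36 − 32 = 4

4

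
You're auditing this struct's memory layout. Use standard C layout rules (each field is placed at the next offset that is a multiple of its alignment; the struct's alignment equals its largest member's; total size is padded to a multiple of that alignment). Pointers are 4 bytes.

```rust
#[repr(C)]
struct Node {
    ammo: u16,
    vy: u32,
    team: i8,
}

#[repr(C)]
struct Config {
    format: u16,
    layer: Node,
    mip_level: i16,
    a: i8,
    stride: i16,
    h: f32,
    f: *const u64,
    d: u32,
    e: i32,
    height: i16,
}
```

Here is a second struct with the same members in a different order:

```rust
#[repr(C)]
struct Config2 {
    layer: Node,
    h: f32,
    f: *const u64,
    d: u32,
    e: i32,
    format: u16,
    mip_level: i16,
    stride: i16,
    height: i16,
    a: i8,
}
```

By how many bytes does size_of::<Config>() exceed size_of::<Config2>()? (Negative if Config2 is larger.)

4

Node: 0..2  ammo  (2B, 2-aligned); 2..4  -- padding (2B); 4..8  vy  (4B, 4-aligned); 8..9  team  (1B, 1-aligned); 9..12  -- tail padding (3B); sizeof = 12, alignof = 4
0..2  format  (2B, 2-aligned)
2..4  -- padding (2B)
4..16  layer  (12B, 4-aligned)
16..18  mip_level  (2B, 2-aligned)
18..19  a  (1B, 1-aligned)
19..20  -- padding (1B)
20..22  stride  (2B, 2-aligned)
22..24  -- padding (2B)
24..28  h  (4B, 4-aligned)
28..32  f  (4B, 4-aligned)
32..36  d  (4B, 4-aligned)
36..40  e  (4B, 4-aligned)
40..42  height  (2B, 2-aligned)
42..44  -- tail padding (2B)
sizeof = 44, alignof = 4
— Config2 —
0..12  layer  (12B, 4-aligned)
12..16  h  (4B, 4-aligned)
16..20  f  (4B, 4-aligned)
20..24  d  (4B, 4-aligned)
24..28  e  (4B, 4-aligned)
28..30  format  (2B, 2-aligned)
30..32  mip_level  (2B, 2-aligned)
32..34  stride  (2B, 2-aligned)
34..36  height  (2B, 2-aligned)
36..37  a  (1B, 1-aligned)
37..40  -- tail padding (3B)
sizeof = 40, alignof = 4
44 − 40 = 4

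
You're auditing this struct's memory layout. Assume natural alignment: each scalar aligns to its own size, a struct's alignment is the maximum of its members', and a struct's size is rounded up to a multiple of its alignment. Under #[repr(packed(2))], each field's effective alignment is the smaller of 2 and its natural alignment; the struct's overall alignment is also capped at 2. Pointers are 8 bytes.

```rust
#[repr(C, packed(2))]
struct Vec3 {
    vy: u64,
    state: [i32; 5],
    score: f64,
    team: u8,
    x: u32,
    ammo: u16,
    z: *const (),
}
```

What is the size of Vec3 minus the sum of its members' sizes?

1

0..8  vy  (8B, 2-aligned)
8..28  state  (20B, 2-aligned)
28..36  score  (8B, 2-aligned)
36..37  team  (1B, 1-aligned)
37..38  -- padding (1B)
38..42  x  (4B, 2-aligned)
42..44  ammo  (2B, 2-aligned)
44..52  z  (8B, 2-aligned)
sizeof = 52, alignof = 2
data bytes 51, size 52 → padding 1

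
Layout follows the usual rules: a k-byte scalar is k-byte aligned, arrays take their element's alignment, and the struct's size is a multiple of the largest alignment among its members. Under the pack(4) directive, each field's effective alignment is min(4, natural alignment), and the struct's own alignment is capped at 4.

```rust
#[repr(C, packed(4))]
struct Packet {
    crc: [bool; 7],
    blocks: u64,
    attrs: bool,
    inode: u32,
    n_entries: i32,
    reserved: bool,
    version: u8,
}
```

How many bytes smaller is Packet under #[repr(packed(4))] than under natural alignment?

natural layout:
  0..7  crc  (7B, 1-aligned)
  7..8  -- padding (1B)
  8..16  blocks  (8B, 8-aligned)
  16..17  attrs  (1B, 1-aligned)
  17..20  -- padding (3B)
  20..24  inode  (4B, 4-aligned)
  24..28  n_entries  (4B, 4-aligned)
  28..29  reserved  (1B, 1-aligned)
  29..30  version  (1B, 1-aligned)
  30..32  -- tail padding (2B)
  sizeof = 32, alignof = 8
packed(4) layout:
  0..7  crc  (7B, 1-aligned)
  7..8  -- padding (1B)
  8..16  blocks  (8B, 4-aligned)
  16..17  attrs  (1B, 1-aligned)
  17..20  -- padding (3B)
  20..24  inode  (4B, 4-aligned)
  24..28  n_entries  (4B, 4-aligned)
  28..29  reserved  (1B, 1-aligned)
  29..30  version  (1B, 1-aligned)
  30..32  -- tail padding (2B)
  sizeof = 32, alignof = 4
32 − 32 = 0

0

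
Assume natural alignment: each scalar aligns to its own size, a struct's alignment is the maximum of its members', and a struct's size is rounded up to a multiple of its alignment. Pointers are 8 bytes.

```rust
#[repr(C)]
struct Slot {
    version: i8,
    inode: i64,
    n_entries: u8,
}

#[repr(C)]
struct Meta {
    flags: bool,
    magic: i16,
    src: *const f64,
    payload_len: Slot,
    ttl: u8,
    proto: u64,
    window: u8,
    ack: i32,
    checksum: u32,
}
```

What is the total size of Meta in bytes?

72

Slot: @0: version [1B, align 1] → 1; +7 pad (align 8); @8: inode [8B, align 8] → 16; @16: n_entries [1B, align 1] → 17; +7 tail pad (align 8); size 24, align 8
@0: flags [1B, align 1] → 1
+1 pad (align 2)
@2: magic [2B, align 2] → 4
+4 pad (align 8)
@8: src [8B, align 8] → 16
@16: payload_len [24B, align 8] → 40
@40: ttl [1B, align 1] → 41
+7 pad (align 8)
@48: proto [8B, align 8] → 56
@56: window [1B, align 1] → 57
+3 pad (align 4)
@60: ack [4B, align 4] → 64
@64: checksum [4B, align 4] → 68
+4 tail pad (align 8)
size 72, align 8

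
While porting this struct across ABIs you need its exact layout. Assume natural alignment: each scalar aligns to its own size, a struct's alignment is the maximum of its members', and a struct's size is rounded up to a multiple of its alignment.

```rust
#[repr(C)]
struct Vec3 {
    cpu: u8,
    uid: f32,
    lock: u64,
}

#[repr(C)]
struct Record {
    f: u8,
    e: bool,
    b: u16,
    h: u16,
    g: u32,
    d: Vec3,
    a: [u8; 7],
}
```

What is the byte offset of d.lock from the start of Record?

Vec3: cpu at 0 (size 1, align 1) → ends 1; pad 3 to align 4 for uid; uid at 4 (size 4, align 4) → ends 8; lock at 8 (size 8, align 8) → ends 16; total 16 bytes, alignment 8
f at 0 (size 1, align 1) → ends 1
e at 1 (size 1, align 1) → ends 2
b at 2 (size 2, align 2) → ends 4
h at 4 (size 2, align 2) → ends 6
pad 2 to align 4 for g
g at 8 (size 4, align 4) → ends 12
pad 4 to align 8 for d
d at 16 (size 16, align 8) → ends 32
within Vec3: lock at 8
16 + 8 = 24

24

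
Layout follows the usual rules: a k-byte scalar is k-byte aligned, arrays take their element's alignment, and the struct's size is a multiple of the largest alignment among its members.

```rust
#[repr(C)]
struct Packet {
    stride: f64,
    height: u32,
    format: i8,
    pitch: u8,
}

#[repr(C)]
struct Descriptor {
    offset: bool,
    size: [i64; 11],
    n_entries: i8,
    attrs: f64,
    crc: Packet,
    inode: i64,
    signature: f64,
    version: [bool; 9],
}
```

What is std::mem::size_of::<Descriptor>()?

Packet: @0: stride [8B, align 8] → 8; @8: height [4B, align 4] → 12; @12: format [1B, align 1] → 13; @13: pitch [1B, align 1] → 14; +2 tail pad (align 8); size 16, align 8
@0: offset [1B, align 1] → 1
+7 pad (align 8)
@8: size [88B, align 8] → 96
@96: n_entries [1B, align 1] → 97
+7 pad (align 8)
@104: attrs [8B, align 8] → 112
@112: crc [16B, align 8] → 128
@128: inode [8B, align 8] → 136
@136: signature [8B, align 8] → 144
@144: version [9B, align 1] → 153
+7 tail pad (align 8)
size 160, align 8

160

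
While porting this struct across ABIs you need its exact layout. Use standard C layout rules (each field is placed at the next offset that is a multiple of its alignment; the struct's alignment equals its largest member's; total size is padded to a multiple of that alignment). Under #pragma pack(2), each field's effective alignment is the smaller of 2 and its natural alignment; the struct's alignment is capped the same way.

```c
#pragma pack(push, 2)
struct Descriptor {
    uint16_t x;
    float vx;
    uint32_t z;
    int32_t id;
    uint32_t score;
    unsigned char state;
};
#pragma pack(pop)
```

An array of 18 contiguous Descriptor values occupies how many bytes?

360

0..2  x  (2B, 2-aligned)
2..6  vx  (4B, 2-aligned)
6..10  z  (4B, 2-aligned)
10..14  id  (4B, 2-aligned)
14..18  score  (4B, 2-aligned)
18..19  state  (1B, 1-aligned)
19..20  -- tail padding (1B)
sizeof = 20, alignof = 2
array of 18: 18 × 20 = 360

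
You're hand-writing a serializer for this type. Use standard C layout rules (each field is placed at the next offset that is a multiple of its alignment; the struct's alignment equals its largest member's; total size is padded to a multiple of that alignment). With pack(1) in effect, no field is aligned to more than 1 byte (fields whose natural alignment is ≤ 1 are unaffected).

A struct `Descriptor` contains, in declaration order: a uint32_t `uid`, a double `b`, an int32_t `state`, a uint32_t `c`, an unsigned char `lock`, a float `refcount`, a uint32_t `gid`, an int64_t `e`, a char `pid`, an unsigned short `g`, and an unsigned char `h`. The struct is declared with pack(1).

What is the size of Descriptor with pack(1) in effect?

41

0..4  uid  (4B, 1-aligned)
4..12  b  (8B, 1-aligned)
12..16  state  (4B, 1-aligned)
16..20  c  (4B, 1-aligned)
20..21  lock  (1B, 1-aligned)
21..25  refcount  (4B, 1-aligned)
25..29  gid  (4B, 1-aligned)
29..37  e  (8B, 1-aligned)
37..38  pid  (1B, 1-aligned)
38..40  g  (2B, 1-aligned)
40..41  h  (1B, 1-aligned)
sizeof = 41, alignof = 1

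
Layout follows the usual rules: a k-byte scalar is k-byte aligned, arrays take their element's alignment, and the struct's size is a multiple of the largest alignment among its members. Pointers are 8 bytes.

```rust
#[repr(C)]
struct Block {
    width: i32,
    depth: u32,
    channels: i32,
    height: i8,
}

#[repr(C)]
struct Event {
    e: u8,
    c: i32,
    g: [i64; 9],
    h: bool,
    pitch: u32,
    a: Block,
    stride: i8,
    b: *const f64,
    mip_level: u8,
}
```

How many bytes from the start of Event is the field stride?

104

Block: @0: width [4B, align 4] → 4; @4: depth [4B, align 4] → 8; @8: channels [4B, align 4] → 12; @12: height [1B, align 1] → 13; +3 tail pad (align 4); size 16, align 4
@0: e [1B, align 1] → 1
+3 pad (align 4)
@4: c [4B, align 4] → 8
@8: g [72B, align 8] → 80
@80: h [1B, align 1] → 81
+3 pad (align 4)
@84: pitch [4B, align 4] → 88
@88: a [16B, align 4] → 104
@104: stride [1B, align 1] → 105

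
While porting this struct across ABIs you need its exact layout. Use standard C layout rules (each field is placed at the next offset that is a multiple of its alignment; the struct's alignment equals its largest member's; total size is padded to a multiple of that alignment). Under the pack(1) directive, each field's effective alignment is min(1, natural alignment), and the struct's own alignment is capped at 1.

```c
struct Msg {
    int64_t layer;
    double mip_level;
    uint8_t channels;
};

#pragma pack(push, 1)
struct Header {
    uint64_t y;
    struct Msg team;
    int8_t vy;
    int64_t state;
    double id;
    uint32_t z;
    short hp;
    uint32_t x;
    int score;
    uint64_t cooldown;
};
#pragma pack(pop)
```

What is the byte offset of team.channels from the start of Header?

Msg: layer at 0 (size 8, align 8) → ends 8; mip_level at 8 (size 8, align 8) → ends 16; channels at 16 (size 1, align 1) → ends 17; tail pad 7 to reach multiple of 8; total 24 bytes, alignment 8
y at 0 (size 8, align 1) → ends 8
team at 8 (size 24, align 1) → ends 32
within Msg: channels at 16
8 + 16 = 24

24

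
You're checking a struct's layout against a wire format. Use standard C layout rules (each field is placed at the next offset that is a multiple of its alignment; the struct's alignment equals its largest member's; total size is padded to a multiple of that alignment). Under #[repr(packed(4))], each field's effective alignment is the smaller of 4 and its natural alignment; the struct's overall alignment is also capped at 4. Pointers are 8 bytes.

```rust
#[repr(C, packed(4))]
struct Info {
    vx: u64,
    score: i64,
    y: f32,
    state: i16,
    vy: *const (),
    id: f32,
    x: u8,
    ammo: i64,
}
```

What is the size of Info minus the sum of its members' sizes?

@0: vx [8B, align 4] → 8
@8: score [8B, align 4] → 16
@16: y [4B, align 4] → 20
@20: state [2B, align 2] → 22
+2 pad (align 4)
@24: vy [8B, align 4] → 32
@32: id [4B, align 4] → 36
@36: x [1B, align 1] → 37
+3 pad (align 4)
@40: ammo [8B, align 4] → 48
size 48, align 4
data bytes 43, size 48 → padding 5

5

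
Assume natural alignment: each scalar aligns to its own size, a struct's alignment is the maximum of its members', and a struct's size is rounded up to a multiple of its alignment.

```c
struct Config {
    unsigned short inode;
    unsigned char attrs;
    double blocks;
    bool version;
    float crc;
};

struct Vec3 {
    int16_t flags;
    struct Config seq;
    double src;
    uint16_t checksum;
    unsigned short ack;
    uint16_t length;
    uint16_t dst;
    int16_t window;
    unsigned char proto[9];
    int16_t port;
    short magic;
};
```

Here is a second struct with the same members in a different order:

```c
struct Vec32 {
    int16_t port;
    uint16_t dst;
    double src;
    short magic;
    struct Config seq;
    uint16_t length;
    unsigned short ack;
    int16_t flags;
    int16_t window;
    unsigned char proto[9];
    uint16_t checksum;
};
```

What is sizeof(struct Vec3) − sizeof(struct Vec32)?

Config: 0..2  inode  (2B, 2-aligned); 2..3  attrs  (1B, 1-aligned); 3..8  -- padding (5B); 8..16  blocks  (8B, 8-aligned); 16..17  version  (1B, 1-aligned); 17..20  -- padding (3B); 20..24  crc  (4B, 4-aligned); sizeof = 24, alignof = 8
0..2  flags  (2B, 2-aligned)
2..8  -- padding (6B)
8..32  seq  (24B, 8-aligned)
32..40  src  (8B, 8-aligned)
40..42  checksum  (2B, 2-aligned)
42..44  ack  (2B, 2-aligned)
44..46  length  (2B, 2-aligned)
46..48  dst  (2B, 2-aligned)
48..50  window  (2B, 2-aligned)
50..59  proto  (9B, 1-aligned)
59..60  -- padding (1B)
60..62  port  (2B, 2-aligned)
62..64  magic  (2B, 2-aligned)
sizeof = 64, alignof = 8
— Vec32 —
0..2  port  (2B, 2-aligned)
2..4  dst  (2B, 2-aligned)
4..8  -- padding (4B)
8..16  src  (8B, 8-aligned)
16..18  magic  (2B, 2-aligned)
18..24  -- padding (6B)
24..48  seq  (24B, 8-aligned)
48..50  length  (2B, 2-aligned)
50..52  ack  (2B, 2-aligned)
52..54  flags  (2B, 2-aligned)
54..56  window  (2B, 2-aligned)
56..65  proto  (9B, 1-aligned)
65..66  -- padding (1B)
66..68  checksum  (2B, 2-aligned)
68..72  -- tail padding (4B)
sizeof = 72, alignof = 8
64 − 72 = -8

-8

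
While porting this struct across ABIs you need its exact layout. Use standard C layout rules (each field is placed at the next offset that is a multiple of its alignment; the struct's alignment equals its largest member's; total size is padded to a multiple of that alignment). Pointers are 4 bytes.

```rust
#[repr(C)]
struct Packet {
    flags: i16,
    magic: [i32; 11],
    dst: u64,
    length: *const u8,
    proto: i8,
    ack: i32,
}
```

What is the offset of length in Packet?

56

0..2  flags  (2B, 2-aligned)
2..4  -- padding (2B)
4..48  magic  (44B, 4-aligned)
48..56  dst  (8B, 8-aligned)
56..60  length  (4B, 4-aligned)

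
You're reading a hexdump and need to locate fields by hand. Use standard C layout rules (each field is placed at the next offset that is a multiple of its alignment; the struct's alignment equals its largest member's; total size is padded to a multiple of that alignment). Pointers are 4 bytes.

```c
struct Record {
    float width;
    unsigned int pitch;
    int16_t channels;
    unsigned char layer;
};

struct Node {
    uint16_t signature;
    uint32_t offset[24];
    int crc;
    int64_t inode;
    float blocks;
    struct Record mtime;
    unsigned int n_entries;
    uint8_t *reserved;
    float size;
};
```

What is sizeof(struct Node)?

144 bytes

Record: width at 0 (size 4, align 4) → ends 4; pitch at 4 (size 4, align 4) → ends 8; channels at 8 (size 2, align 2) → ends 10; layer at 10 (size 1, align 1) → ends 11; tail pad 1 to reach multiple of 4; total 12 bytes, alignment 4
signature at 0 (size 2, align 2) → ends 2
pad 2 to align 4 for offset
offset at 4 (size 96, align 4) → ends 100
crc at 100 (size 4, align 4) → ends 104
inode at 104 (size 8, align 8) → ends 112
blocks at 112 (size 4, align 4) → ends 116
mtime at 116 (size 12, align 4) → ends 128
n_entries at 128 (size 4, align 4) → ends 132
reserved at 132 (size 4, align 4) → ends 136
size at 136 (size 4, align 4) → ends 140
tail pad 4 to reach multiple of 8
total 144 bytes, alignment 8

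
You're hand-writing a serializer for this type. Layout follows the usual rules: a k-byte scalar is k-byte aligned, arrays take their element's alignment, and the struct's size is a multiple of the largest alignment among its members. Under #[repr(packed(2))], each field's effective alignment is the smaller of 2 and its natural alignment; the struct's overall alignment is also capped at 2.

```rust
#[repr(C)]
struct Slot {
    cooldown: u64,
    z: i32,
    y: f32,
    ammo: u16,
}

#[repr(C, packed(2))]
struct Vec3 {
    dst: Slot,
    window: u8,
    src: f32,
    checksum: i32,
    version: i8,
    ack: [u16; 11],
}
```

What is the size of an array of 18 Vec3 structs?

Slot: @0: cooldown [8B, align 8] → 8; @8: z [4B, align 4] → 12; @12: y [4B, align 4] → 16; @16: ammo [2B, align 2] → 18; +6 tail pad (align 8); size 24, align 8
@0: dst [24B, align 2] → 24
@24: window [1B, align 1] → 25
+1 pad (align 2)
@26: src [4B, align 2] → 30
@30: checksum [4B, align 2] → 34
@34: version [1B, align 1] → 35
+1 pad (align 2)
@36: ack [22B, align 2] → 58
size 58, align 2
array of 18: 18 × 58 = 1044

1044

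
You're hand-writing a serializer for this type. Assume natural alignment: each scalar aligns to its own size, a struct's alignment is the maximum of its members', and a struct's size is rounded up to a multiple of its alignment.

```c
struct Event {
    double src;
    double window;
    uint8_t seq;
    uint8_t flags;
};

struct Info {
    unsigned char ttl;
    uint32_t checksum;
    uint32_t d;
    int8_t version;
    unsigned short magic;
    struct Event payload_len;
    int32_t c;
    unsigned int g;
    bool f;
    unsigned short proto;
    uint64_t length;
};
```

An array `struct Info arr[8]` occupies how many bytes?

512

Event: @0: src [8B, align 8] → 8; @8: window [8B, align 8] → 16; @16: seq [1B, align 1] → 17; @17: flags [1B, align 1] → 18; +6 tail pad (align 8); size 24, align 8
@0: ttl [1B, align 1] → 1
+3 pad (align 4)
@4: checksum [4B, align 4] → 8
@8: d [4B, align 4] → 12
@12: version [1B, align 1] → 13
+1 pad (align 2)
@14: magic [2B, align 2] → 16
@16: payload_len [24B, align 8] → 40
@40: c [4B, align 4] → 44
@44: g [4B, align 4] → 48
@48: f [1B, align 1] → 49
+1 pad (align 2)
@50: proto [2B, align 2] → 52
+4 pad (align 8)
@56: length [8B, align 8] → 64
size 64, align 8
array of 8: 8 × 64 = 512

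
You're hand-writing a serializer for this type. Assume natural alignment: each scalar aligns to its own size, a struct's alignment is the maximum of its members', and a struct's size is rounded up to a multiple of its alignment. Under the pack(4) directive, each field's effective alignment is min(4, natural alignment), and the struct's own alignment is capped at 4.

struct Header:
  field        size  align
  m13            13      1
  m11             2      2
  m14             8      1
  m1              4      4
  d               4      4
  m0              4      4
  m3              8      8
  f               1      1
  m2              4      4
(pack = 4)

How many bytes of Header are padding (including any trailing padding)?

0..13  m13  (13B, 1-aligned)
13..14  -- padding (1B)
14..16  m11  (2B, 2-aligned)
16..24  m14  (8B, 1-aligned)
24..28  m1  (4B, 4-aligned)
28..32  d  (4B, 4-aligned)
32..36  m0  (4B, 4-aligned)
36..44  m3  (8B, 4-aligned)
44..45  f  (1B, 1-aligned)
45..48  -- padding (3B)
48..52  m2  (4B, 4-aligned)
sizeof = 52, alignof = 4
data bytes 48, size 52 → padding 4

4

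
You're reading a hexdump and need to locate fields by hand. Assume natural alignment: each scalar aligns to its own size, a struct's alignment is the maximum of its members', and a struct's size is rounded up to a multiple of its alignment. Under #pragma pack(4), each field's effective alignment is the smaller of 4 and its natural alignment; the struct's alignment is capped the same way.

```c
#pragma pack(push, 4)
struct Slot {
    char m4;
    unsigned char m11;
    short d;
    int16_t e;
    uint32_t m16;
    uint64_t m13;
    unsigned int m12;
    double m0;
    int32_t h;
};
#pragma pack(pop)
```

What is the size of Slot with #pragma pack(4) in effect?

@0: m4 [1B, align 1] → 1
@1: m11 [1B, align 1] → 2
@2: d [2B, align 2] → 4
@4: e [2B, align 2] → 6
+2 pad (align 4)
@8: m16 [4B, align 4] → 12
@12: m13 [8B, align 4] → 20
@20: m12 [4B, align 4] → 24
@24: m0 [8B, align 4] → 32
@32: h [4B, align 4] → 36
size 36, align 4

36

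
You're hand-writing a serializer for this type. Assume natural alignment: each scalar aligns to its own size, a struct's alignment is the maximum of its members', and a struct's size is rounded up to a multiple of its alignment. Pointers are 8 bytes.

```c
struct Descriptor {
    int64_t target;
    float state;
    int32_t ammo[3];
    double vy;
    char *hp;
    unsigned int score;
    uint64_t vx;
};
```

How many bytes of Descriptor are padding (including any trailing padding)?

4

0..8  target  (8B, 8-aligned)
8..12  state  (4B, 4-aligned)
12..24  ammo  (12B, 4-aligned)
24..32  vy  (8B, 8-aligned)
32..40  hp  (8B, 8-aligned)
40..44  score  (4B, 4-aligned)
44..48  -- padding (4B)
48..56  vx  (8B, 8-aligned)
sizeof = 56, alignof = 8
data bytes 52, size 56 → padding 4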